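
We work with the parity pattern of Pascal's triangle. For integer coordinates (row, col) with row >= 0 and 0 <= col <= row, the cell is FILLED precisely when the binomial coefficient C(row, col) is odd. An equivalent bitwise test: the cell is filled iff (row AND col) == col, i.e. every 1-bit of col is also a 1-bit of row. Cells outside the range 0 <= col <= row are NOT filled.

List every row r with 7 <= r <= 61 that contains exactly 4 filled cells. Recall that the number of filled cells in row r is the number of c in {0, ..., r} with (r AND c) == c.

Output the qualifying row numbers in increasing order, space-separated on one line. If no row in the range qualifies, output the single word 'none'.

Answer: 9 10 12 17 18 20 24 33 34 36 40 48

Derivation:
Row r has 2^popcount(r) filled cells, so we need popcount(r) = log2(4) = 2.
Scan r = 7..61 and keep those with exactly 2 one-bits:
r=7=111 popcount=3 -> skip
r=8=1000 popcount=1 -> skip
r=9=1001 popcount=2 -> KEEP
r=10=1010 popcount=2 -> KEEP
r=11=1011 popcount=3 -> skip
r=12=1100 popcount=2 -> KEEP
r=13=1101 popcount=3 -> skip
r=14=1110 popcount=3 -> skip
r=15=1111 popcount=4 -> skip
r=16=10000 popcount=1 -> skip
r=17=10001 popcount=2 -> KEEP
r=18=10010 popcount=2 -> KEEP
r=19=10011 popcount=3 -> skip
r=20=10100 popcount=2 -> KEEP
r=21=10101 popcount=3 -> skip
r=22=10110 popcount=3 -> skip
r=23=10111 popcount=4 -> skip
r=24=11000 popcount=2 -> KEEP
r=25=11001 popcount=3 -> skip
r=26=11010 popcount=3 -> skip
r=27=11011 popcount=4 -> skip
r=28=11100 popcount=3 -> skip
r=29=11101 popcount=4 -> skip
r=30=11110 popcount=4 -> skip
r=31=11111 popcount=5 -> skip
r=32=100000 popcount=1 -> skip
r=33=100001 popcount=2 -> KEEP
r=34=100010 popcount=2 -> KEEP
r=35=100011 popcount=3 -> skip
r=36=100100 popcount=2 -> KEEP
r=37=100101 popcount=3 -> skip
r=38=100110 popcount=3 -> skip
r=39=100111 popcount=4 -> skip
r=40=101000 popcount=2 -> KEEP
r=41=101001 popcount=3 -> skip
r=42=101010 popcount=3 -> skip
r=43=101011 popcount=4 -> skip
r=44=101100 popcount=3 -> skip
r=45=101101 popcount=4 -> skip
r=46=101110 popcount=4 -> skip
r=47=101111 popcount=5 -> skip
r=48=110000 popcount=2 -> KEEP
r=49=110001 popcount=3 -> skip
r=50=110010 popcount=3 -> skip
r=51=110011 popcount=4 -> skip
r=52=110100 popcount=3 -> skip
r=53=110101 popcount=4 -> skip
r=54=110110 popcount=4 -> skip
r=55=110111 popcount=5 -> skip
r=56=111000 popcount=3 -> skip
r=57=111001 popcount=4 -> skip
r=58=111010 popcount=4 -> skip
r=59=111011 popcount=5 -> skip
r=60=111100 popcount=4 -> skip
r=61=111101 popcount=5 -> skip
Kept rows: 9 10 12 17 18 20 24 33 34 36 40 48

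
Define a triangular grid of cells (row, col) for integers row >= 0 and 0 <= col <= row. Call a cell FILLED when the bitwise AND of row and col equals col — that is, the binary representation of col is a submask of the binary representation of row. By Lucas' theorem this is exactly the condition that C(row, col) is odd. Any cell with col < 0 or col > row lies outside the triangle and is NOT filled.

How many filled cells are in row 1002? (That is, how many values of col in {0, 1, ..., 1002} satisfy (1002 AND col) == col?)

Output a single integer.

1002 in binary = 1111101010
popcount(1002) = number of 1-bits in 1111101010 = 7
A col c satisfies (1002 AND c) == c iff every set bit of c is also set in 1002; each of the 7 set bits of 1002 can independently be on or off in c.
count = 2^7 = 128

Answer: 128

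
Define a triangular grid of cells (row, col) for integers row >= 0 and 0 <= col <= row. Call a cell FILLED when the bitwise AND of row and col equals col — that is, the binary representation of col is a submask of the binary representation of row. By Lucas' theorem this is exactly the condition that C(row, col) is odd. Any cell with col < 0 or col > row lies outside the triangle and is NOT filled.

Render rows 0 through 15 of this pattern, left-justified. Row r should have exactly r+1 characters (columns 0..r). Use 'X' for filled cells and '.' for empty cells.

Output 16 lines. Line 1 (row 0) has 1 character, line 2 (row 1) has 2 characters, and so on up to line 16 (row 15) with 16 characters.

r0=0: X
r1=1: XX
r2=10: X.X
r3=11: XXXX
r4=100: X...X
r5=101: XX..XX
r6=110: X.X.X.X
r7=111: XXXXXXXX
r8=1000: X.......X
r9=1001: XX......XX
r10=1010: X.X.....X.X
r11=1011: XXXX....XXXX
r12=1100: X...X...X...X
r13=1101: XX..XX..XX..XX
r14=1110: X.X.X.X.X.X.X.X
r15=1111: XXXXXXXXXXXXXXXX

Answer: X
XX
X.X
XXXX
X...X
XX..XX
X.X.X.X
XXXXXXXX
X.......X
XX......XX
X.X.....X.X
XXXX....XXXX
X...X...X...X
XX..XX..XX..XX
X.X.X.X.X.X.X.X
XXXXXXXXXXXXXXXX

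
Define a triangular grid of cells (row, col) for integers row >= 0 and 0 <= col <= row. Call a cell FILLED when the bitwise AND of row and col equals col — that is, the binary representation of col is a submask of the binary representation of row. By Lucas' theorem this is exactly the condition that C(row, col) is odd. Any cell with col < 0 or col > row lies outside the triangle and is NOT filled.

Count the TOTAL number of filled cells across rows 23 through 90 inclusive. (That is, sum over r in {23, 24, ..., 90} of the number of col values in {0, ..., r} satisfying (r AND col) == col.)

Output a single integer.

r23=10111 pc4: +16 =16
r24=11000 pc2: +4 =20
r25=11001 pc3: +8 =28
r26=11010 pc3: +8 =36
r27=11011 pc4: +16 =52
r28=11100 pc3: +8 =60
r29=11101 pc4: +16 =76
r30=11110 pc4: +16 =92
r31=11111 pc5: +32 =124
r32=100000 pc1: +2 =126
r33=100001 pc2: +4 =130
r34=100010 pc2: +4 =134
r35=100011 pc3: +8 =142
r36=100100 pc2: +4 =146
r37=100101 pc3: +8 =154
r38=100110 pc3: +8 =162
r39=100111 pc4: +16 =178
r40=101000 pc2: +4 =182
r41=101001 pc3: +8 =190
r42=101010 pc3: +8 =198
r43=101011 pc4: +16 =214
r44=101100 pc3: +8 =222
r45=101101 pc4: +16 =238
r46=101110 pc4: +16 =254
r47=101111 pc5: +32 =286
r48=110000 pc2: +4 =290
r49=110001 pc3: +8 =298
r50=110010 pc3: +8 =306
r51=110011 pc4: +16 =322
r52=110100 pc3: +8 =330
r53=110101 pc4: +16 =346
r54=110110 pc4: +16 =362
r55=110111 pc5: +32 =394
r56=111000 pc3: +8 =402
r57=111001 pc4: +16 =418
r58=111010 pc4: +16 =434
r59=111011 pc5: +32 =466
r60=111100 pc4: +16 =482
r61=111101 pc5: +32 =514
r62=111110 pc5: +32 =546
r63=111111 pc6: +64 =610
r64=1000000 pc1: +2 =612
r65=1000001 pc2: +4 =616
r66=1000010 pc2: +4 =620
r67=1000011 pc3: +8 =628
r68=1000100 pc2: +4 =632
r69=1000101 pc3: +8 =640
r70=1000110 pc3: +8 =648
r71=1000111 pc4: +16 =664
r72=1001000 pc2: +4 =668
r73=1001001 pc3: +8 =676
r74=1001010 pc3: +8 =684
r75=1001011 pc4: +16 =700
r76=1001100 pc3: +8 =708
r77=1001101 pc4: +16 =724
r78=1001110 pc4: +16 =740
r79=1001111 pc5: +32 =772
r80=1010000 pc2: +4 =776
r81=1010001 pc3: +8 =784
r82=1010010 pc3: +8 =792
r83=1010011 pc4: +16 =808
r84=1010100 pc3: +8 =816
r85=1010101 pc4: +16 =832
r86=1010110 pc4: +16 =848
r87=1010111 pc5: +32 =880
r88=1011000 pc3: +8 =888
r89=1011001 pc4: +16 =904
r90=1011010 pc4: +16 =920

Answer: 920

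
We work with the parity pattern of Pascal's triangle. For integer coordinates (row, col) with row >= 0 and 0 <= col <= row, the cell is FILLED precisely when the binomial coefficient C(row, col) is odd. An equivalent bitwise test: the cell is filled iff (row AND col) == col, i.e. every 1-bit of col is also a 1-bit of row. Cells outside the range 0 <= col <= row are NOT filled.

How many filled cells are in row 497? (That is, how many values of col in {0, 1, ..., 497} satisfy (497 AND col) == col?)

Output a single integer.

497 in binary = 111110001
popcount(497) = number of 1-bits in 111110001 = 6
A col c satisfies (497 AND c) == c iff every set bit of c is also set in 497; each of the 6 set bits of 497 can independently be on or off in c.
count = 2^6 = 64

Answer: 64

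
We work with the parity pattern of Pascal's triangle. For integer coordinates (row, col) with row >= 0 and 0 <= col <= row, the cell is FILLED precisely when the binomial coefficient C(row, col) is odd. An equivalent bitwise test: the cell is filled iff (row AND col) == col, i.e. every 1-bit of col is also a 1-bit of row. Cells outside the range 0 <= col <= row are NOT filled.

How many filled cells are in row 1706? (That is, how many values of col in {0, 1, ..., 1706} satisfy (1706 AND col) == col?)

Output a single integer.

1706 in binary = 11010101010
popcount(1706) = number of 1-bits in 11010101010 = 6
A col c satisfies (1706 AND c) == c iff every set bit of c is also set in 1706; each of the 6 set bits of 1706 can independently be on or off in c.
count = 2^6 = 64

Answer: 64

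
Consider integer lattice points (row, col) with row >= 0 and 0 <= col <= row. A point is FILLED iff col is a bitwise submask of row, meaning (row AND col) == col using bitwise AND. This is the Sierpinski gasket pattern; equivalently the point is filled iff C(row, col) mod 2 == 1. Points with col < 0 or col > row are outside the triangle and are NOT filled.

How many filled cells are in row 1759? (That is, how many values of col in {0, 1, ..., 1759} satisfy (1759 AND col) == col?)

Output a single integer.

Answer: 512

Derivation:
1759 in binary = 11011011111
popcount(1759) = number of 1-bits in 11011011111 = 9
A col c satisfies (1759 AND c) == c iff every set bit of c is also set in 1759; each of the 9 set bits of 1759 can independently be on or off in c.
count = 2^9 = 512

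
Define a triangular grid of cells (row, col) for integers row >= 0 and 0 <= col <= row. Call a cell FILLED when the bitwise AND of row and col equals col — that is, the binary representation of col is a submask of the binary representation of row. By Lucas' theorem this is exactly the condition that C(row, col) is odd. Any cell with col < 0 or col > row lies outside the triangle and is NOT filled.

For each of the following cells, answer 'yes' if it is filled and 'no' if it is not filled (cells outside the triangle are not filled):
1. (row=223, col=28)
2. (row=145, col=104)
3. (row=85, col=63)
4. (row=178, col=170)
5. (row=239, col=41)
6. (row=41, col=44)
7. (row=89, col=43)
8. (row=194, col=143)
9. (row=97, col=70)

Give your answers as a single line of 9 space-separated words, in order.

(223,28): row=0b11011111, col=0b11100, row AND col = 0b11100 = 28; 28 == 28 -> filled
(145,104): row=0b10010001, col=0b1101000, row AND col = 0b0 = 0; 0 != 104 -> empty
(85,63): row=0b1010101, col=0b111111, row AND col = 0b10101 = 21; 21 != 63 -> empty
(178,170): row=0b10110010, col=0b10101010, row AND col = 0b10100010 = 162; 162 != 170 -> empty
(239,41): row=0b11101111, col=0b101001, row AND col = 0b101001 = 41; 41 == 41 -> filled
(41,44): col outside [0, 41] -> not filled
(89,43): row=0b1011001, col=0b101011, row AND col = 0b1001 = 9; 9 != 43 -> empty
(194,143): row=0b11000010, col=0b10001111, row AND col = 0b10000010 = 130; 130 != 143 -> empty
(97,70): row=0b1100001, col=0b1000110, row AND col = 0b1000000 = 64; 64 != 70 -> empty

Answer: yes no no no yes no no no no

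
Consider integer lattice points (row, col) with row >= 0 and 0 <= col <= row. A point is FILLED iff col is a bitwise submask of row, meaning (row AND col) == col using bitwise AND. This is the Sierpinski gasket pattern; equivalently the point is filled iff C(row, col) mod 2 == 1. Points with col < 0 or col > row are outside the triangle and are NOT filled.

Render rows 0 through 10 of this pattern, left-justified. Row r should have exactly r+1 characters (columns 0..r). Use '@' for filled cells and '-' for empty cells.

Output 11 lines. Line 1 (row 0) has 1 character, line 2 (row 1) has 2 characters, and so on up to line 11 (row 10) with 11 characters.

Answer: @
@@
@-@
@@@@
@---@
@@--@@
@-@-@-@
@@@@@@@@
@-------@
@@------@@
@-@-----@-@

Derivation:
r0=0: @
r1=1: @@
r2=10: @-@
r3=11: @@@@
r4=100: @---@
r5=101: @@--@@
r6=110: @-@-@-@
r7=111: @@@@@@@@
r8=1000: @-------@
r9=1001: @@------@@
r10=1010: @-@-----@-@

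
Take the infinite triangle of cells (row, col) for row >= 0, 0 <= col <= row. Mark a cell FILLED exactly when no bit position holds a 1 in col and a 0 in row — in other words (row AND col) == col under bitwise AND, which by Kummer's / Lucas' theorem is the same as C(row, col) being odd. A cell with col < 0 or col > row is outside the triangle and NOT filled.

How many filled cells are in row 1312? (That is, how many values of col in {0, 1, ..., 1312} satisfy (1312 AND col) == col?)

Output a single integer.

Answer: 8

Derivation:
1312 in binary = 10100100000
popcount(1312) = number of 1-bits in 10100100000 = 3
A col c satisfies (1312 AND c) == c iff every set bit of c is also set in 1312; each of the 3 set bits of 1312 can independently be on or off in c.
count = 2^3 = 8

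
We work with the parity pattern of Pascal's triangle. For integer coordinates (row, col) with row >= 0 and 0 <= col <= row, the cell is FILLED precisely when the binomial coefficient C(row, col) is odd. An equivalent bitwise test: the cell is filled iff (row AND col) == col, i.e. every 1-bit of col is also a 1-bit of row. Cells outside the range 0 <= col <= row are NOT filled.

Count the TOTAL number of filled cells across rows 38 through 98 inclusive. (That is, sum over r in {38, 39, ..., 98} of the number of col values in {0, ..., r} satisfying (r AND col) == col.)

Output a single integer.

Answer: 962

Derivation:
r38=100110 pc3: +8 =8
r39=100111 pc4: +16 =24
r40=101000 pc2: +4 =28
r41=101001 pc3: +8 =36
r42=101010 pc3: +8 =44
r43=101011 pc4: +16 =60
r44=101100 pc3: +8 =68
r45=101101 pc4: +16 =84
r46=101110 pc4: +16 =100
r47=101111 pc5: +32 =132
r48=110000 pc2: +4 =136
r49=110001 pc3: +8 =144
r50=110010 pc3: +8 =152
r51=110011 pc4: +16 =168
r52=110100 pc3: +8 =176
r53=110101 pc4: +16 =192
r54=110110 pc4: +16 =208
r55=110111 pc5: +32 =240
r56=111000 pc3: +8 =248
r57=111001 pc4: +16 =264
r58=111010 pc4: +16 =280
r59=111011 pc5: +32 =312
r60=111100 pc4: +16 =328
r61=111101 pc5: +32 =360
r62=111110 pc5: +32 =392
r63=111111 pc6: +64 =456
r64=1000000 pc1: +2 =458
r65=1000001 pc2: +4 =462
r66=1000010 pc2: +4 =466
r67=1000011 pc3: +8 =474
r68=1000100 pc2: +4 =478
r69=1000101 pc3: +8 =486
r70=1000110 pc3: +8 =494
r71=1000111 pc4: +16 =510
r72=1001000 pc2: +4 =514
r73=1001001 pc3: +8 =522
r74=1001010 pc3: +8 =530
r75=1001011 pc4: +16 =546
r76=1001100 pc3: +8 =554
r77=1001101 pc4: +16 =570
r78=1001110 pc4: +16 =586
r79=1001111 pc5: +32 =618
r80=1010000 pc2: +4 =622
r81=1010001 pc3: +8 =630
r82=1010010 pc3: +8 =638
r83=1010011 pc4: +16 =654
r84=1010100 pc3: +8 =662
r85=1010101 pc4: +16 =678
r86=1010110 pc4: +16 =694
r87=1010111 pc5: +32 =726
r88=1011000 pc3: +8 =734
r89=1011001 pc4: +16 =750
r90=1011010 pc4: +16 =766
r91=1011011 pc5: +32 =798
r92=1011100 pc4: +16 =814
r93=1011101 pc5: +32 =846
r94=1011110 pc5: +32 =878
r95=1011111 pc6: +64 =942
r96=1100000 pc2: +4 =946
r97=1100001 pc3: +8 =954
r98=1100010 pc3: +8 =962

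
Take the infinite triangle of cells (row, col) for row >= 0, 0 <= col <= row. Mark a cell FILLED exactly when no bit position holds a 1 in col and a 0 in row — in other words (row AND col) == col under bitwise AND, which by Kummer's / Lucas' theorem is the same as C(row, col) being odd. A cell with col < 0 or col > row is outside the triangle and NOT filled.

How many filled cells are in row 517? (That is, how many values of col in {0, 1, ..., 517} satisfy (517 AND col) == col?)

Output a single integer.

517 in binary = 1000000101
popcount(517) = number of 1-bits in 1000000101 = 3
A col c satisfies (517 AND c) == c iff every set bit of c is also set in 517; each of the 3 set bits of 517 can independently be on or off in c.
count = 2^3 = 8

Answer: 8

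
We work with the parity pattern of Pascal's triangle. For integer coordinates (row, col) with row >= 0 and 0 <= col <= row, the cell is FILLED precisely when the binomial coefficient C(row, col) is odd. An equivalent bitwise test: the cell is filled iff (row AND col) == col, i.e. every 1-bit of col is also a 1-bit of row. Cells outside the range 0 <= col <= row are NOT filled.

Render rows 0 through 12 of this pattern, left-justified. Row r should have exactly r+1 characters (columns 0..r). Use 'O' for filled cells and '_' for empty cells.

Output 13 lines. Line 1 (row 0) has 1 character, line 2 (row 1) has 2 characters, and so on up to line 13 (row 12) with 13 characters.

r0=0: O
r1=1: OO
r2=10: O_O
r3=11: OOOO
r4=100: O___O
r5=101: OO__OO
r6=110: O_O_O_O
r7=111: OOOOOOOO
r8=1000: O_______O
r9=1001: OO______OO
r10=1010: O_O_____O_O
r11=1011: OOOO____OOOO
r12=1100: O___O___O___O

Answer: O
OO
O_O
OOOO
O___O
OO__OO
O_O_O_O
OOOOOOOO
O_______O
OO______OO
O_O_____O_O
OOOO____OOOO
O___O___O___O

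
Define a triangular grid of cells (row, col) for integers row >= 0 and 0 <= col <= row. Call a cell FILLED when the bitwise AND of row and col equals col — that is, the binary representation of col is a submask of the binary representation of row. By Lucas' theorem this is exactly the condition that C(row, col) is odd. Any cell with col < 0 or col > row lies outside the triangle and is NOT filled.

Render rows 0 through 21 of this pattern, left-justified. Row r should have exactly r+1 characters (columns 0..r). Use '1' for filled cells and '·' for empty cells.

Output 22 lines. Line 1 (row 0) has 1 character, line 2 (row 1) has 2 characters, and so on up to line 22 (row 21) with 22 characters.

Answer: 1
11
1·1
1111
1···1
11··11
1·1·1·1
11111111
1·······1
11······11
1·1·····1·1
1111····1111
1···1···1···1
11··11··11··11
1·1·1·1·1·1·1·1
1111111111111111
1···············1
11··············11
1·1·············1·1
1111············1111
1···1···········1···1
11··11··········11··11

Derivation:
r0=0: 1
r1=1: 11
r2=10: 1·1
r3=11: 1111
r4=100: 1···1
r5=101: 11··11
r6=110: 1·1·1·1
r7=111: 11111111
r8=1000: 1·······1
r9=1001: 11······11
r10=1010: 1·1·····1·1
r11=1011: 1111····1111
r12=1100: 1···1···1···1
r13=1101: 11··11··11··11
r14=1110: 1·1·1·1·1·1·1·1
r15=1111: 1111111111111111
r16=10000: 1···············1
r17=10001: 11··············11
r18=10010: 1·1·············1·1
r19=10011: 1111············1111
r20=10100: 1···1···········1···1
r21=10101: 11··11··········11··11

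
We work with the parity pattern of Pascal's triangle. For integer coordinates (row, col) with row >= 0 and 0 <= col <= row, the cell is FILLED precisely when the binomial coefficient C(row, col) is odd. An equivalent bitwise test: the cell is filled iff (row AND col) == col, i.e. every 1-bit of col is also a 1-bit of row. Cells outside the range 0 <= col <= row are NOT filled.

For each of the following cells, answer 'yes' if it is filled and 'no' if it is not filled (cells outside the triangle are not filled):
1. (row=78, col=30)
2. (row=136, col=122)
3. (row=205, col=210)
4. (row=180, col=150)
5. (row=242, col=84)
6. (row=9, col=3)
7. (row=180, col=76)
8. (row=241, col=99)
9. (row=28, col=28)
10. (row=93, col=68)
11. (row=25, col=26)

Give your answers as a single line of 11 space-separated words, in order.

(78,30): row=0b1001110, col=0b11110, row AND col = 0b1110 = 14; 14 != 30 -> empty
(136,122): row=0b10001000, col=0b1111010, row AND col = 0b1000 = 8; 8 != 122 -> empty
(205,210): col outside [0, 205] -> not filled
(180,150): row=0b10110100, col=0b10010110, row AND col = 0b10010100 = 148; 148 != 150 -> empty
(242,84): row=0b11110010, col=0b1010100, row AND col = 0b1010000 = 80; 80 != 84 -> empty
(9,3): row=0b1001, col=0b11, row AND col = 0b1 = 1; 1 != 3 -> empty
(180,76): row=0b10110100, col=0b1001100, row AND col = 0b100 = 4; 4 != 76 -> empty
(241,99): row=0b11110001, col=0b1100011, row AND col = 0b1100001 = 97; 97 != 99 -> empty
(28,28): row=0b11100, col=0b11100, row AND col = 0b11100 = 28; 28 == 28 -> filled
(93,68): row=0b1011101, col=0b1000100, row AND col = 0b1000100 = 68; 68 == 68 -> filled
(25,26): col outside [0, 25] -> not filled

Answer: no no no no no no no no yes yes no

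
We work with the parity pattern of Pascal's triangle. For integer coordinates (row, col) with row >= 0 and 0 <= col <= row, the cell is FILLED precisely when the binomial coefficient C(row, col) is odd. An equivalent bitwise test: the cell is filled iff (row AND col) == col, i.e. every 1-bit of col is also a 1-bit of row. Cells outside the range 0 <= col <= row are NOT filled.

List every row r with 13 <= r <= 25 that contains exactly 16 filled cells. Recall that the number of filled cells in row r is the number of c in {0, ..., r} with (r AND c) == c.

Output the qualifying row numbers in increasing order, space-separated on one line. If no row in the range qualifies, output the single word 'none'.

Answer: 15 23

Derivation:
Row r has 2^popcount(r) filled cells, so we need popcount(r) = log2(16) = 4.
Scan r = 13..25 and keep those with exactly 4 one-bits:
r=13=1101 popcount=3 -> skip
r=14=1110 popcount=3 -> skip
r=15=1111 popcount=4 -> KEEP
r=16=10000 popcount=1 -> skip
r=17=10001 popcount=2 -> skip
r=18=10010 popcount=2 -> skip
r=19=10011 popcount=3 -> skip
r=20=10100 popcount=2 -> skip
r=21=10101 popcount=3 -> skip
r=22=10110 popcount=3 -> skip
r=23=10111 popcount=4 -> KEEP
r=24=11000 popcount=2 -> skip
r=25=11001 popcount=3 -> skip
Kept rows: 15 23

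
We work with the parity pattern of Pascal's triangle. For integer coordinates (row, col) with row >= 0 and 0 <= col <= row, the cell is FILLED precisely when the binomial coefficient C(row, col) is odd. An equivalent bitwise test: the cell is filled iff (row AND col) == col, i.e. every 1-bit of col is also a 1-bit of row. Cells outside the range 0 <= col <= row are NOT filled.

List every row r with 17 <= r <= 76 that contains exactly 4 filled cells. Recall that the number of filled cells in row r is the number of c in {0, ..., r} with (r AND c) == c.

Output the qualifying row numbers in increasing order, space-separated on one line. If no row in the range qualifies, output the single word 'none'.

Row r has 2^popcount(r) filled cells, so we need popcount(r) = log2(4) = 2.
Scan r = 17..76 and keep those with exactly 2 one-bits:
r=17=10001 popcount=2 -> KEEP
r=18=10010 popcount=2 -> KEEP
r=19=10011 popcount=3 -> skip
r=20=10100 popcount=2 -> KEEP
r=21=10101 popcount=3 -> skip
r=22=10110 popcount=3 -> skip
r=23=10111 popcount=4 -> skip
r=24=11000 popcount=2 -> KEEP
r=25=11001 popcount=3 -> skip
r=26=11010 popcount=3 -> skip
r=27=11011 popcount=4 -> skip
r=28=11100 popcount=3 -> skip
r=29=11101 popcount=4 -> skip
r=30=11110 popcount=4 -> skip
r=31=11111 popcount=5 -> skip
r=32=100000 popcount=1 -> skip
r=33=100001 popcount=2 -> KEEP
r=34=100010 popcount=2 -> KEEP
r=35=100011 popcount=3 -> skip
r=36=100100 popcount=2 -> KEEP
r=37=100101 popcount=3 -> skip
r=38=100110 popcount=3 -> skip
r=39=100111 popcount=4 -> skip
r=40=101000 popcount=2 -> KEEP
r=41=101001 popcount=3 -> skip
r=42=101010 popcount=3 -> skip
r=43=101011 popcount=4 -> skip
r=44=101100 popcount=3 -> skip
r=45=101101 popcount=4 -> skip
r=46=101110 popcount=4 -> skip
r=47=101111 popcount=5 -> skip
r=48=110000 popcount=2 -> KEEP
r=49=110001 popcount=3 -> skip
r=50=110010 popcount=3 -> skip
r=51=110011 popcount=4 -> skip
r=52=110100 popcount=3 -> skip
r=53=110101 popcount=4 -> skip
r=54=110110 popcount=4 -> skip
r=55=110111 popcount=5 -> skip
r=56=111000 popcount=3 -> skip
r=57=111001 popcount=4 -> skip
r=58=111010 popcount=4 -> skip
r=59=111011 popcount=5 -> skip
r=60=111100 popcount=4 -> skip
r=61=111101 popcount=5 -> skip
r=62=111110 popcount=5 -> skip
r=63=111111 popcount=6 -> skip
r=64=1000000 popcount=1 -> skip
r=65=1000001 popcount=2 -> KEEP
r=66=1000010 popcount=2 -> KEEP
r=67=1000011 popcount=3 -> skip
r=68=1000100 popcount=2 -> KEEP
r=69=1000101 popcount=3 -> skip
r=70=1000110 popcount=3 -> skip
r=71=1000111 popcount=4 -> skip
r=72=1001000 popcount=2 -> KEEP
r=73=1001001 popcount=3 -> skip
r=74=1001010 popcount=3 -> skip
r=75=1001011 popcount=4 -> skip
r=76=1001100 popcount=3 -> skip
Kept rows: 17 18 20 24 33 34 36 40 48 65 66 68 72

Answer: 17 18 20 24 33 34 36 40 48 65 66 68 72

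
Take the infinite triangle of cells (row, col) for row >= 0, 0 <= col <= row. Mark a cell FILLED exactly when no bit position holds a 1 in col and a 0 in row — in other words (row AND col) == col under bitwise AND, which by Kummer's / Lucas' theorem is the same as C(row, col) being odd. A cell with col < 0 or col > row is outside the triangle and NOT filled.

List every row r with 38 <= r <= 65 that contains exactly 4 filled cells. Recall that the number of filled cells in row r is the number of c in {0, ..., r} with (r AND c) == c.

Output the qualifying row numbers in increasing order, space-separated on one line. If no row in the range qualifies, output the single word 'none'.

Answer: 40 48 65

Derivation:
Row r has 2^popcount(r) filled cells, so we need popcount(r) = log2(4) = 2.
Scan r = 38..65 and keep those with exactly 2 one-bits:
r=38=100110 popcount=3 -> skip
r=39=100111 popcount=4 -> skip
r=40=101000 popcount=2 -> KEEP
r=41=101001 popcount=3 -> skip
r=42=101010 popcount=3 -> skip
r=43=101011 popcount=4 -> skip
r=44=101100 popcount=3 -> skip
r=45=101101 popcount=4 -> skip
r=46=101110 popcount=4 -> skip
r=47=101111 popcount=5 -> skip
r=48=110000 popcount=2 -> KEEP
r=49=110001 popcount=3 -> skip
r=50=110010 popcount=3 -> skip
r=51=110011 popcount=4 -> skip
r=52=110100 popcount=3 -> skip
r=53=110101 popcount=4 -> skip
r=54=110110 popcount=4 -> skip
r=55=110111 popcount=5 -> skip
r=56=111000 popcount=3 -> skip
r=57=111001 popcount=4 -> skip
r=58=111010 popcount=4 -> skip
r=59=111011 popcount=5 -> skip
r=60=111100 popcount=4 -> skip
r=61=111101 popcount=5 -> skip
r=62=111110 popcount=5 -> skip
r=63=111111 popcount=6 -> skip
r=64=1000000 popcount=1 -> skip
r=65=1000001 popcount=2 -> KEEP
Kept rows: 40 48 65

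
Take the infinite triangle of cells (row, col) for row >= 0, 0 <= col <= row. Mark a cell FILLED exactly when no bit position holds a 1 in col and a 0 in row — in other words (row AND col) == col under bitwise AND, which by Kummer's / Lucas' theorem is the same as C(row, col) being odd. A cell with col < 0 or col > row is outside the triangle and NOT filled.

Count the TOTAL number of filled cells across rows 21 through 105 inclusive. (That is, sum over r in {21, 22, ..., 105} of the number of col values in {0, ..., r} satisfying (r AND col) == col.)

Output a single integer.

r21=10101 pc3: +8 =8
r22=10110 pc3: +8 =16
r23=10111 pc4: +16 =32
r24=11000 pc2: +4 =36
r25=11001 pc3: +8 =44
r26=11010 pc3: +8 =52
r27=11011 pc4: +16 =68
r28=11100 pc3: +8 =76
r29=11101 pc4: +16 =92
r30=11110 pc4: +16 =108
r31=11111 pc5: +32 =140
r32=100000 pc1: +2 =142
r33=100001 pc2: +4 =146
r34=100010 pc2: +4 =150
r35=100011 pc3: +8 =158
r36=100100 pc2: +4 =162
r37=100101 pc3: +8 =170
r38=100110 pc3: +8 =178
r39=100111 pc4: +16 =194
r40=101000 pc2: +4 =198
r41=101001 pc3: +8 =206
r42=101010 pc3: +8 =214
r43=101011 pc4: +16 =230
r44=101100 pc3: +8 =238
r45=101101 pc4: +16 =254
r46=101110 pc4: +16 =270
r47=101111 pc5: +32 =302
r48=110000 pc2: +4 =306
r49=110001 pc3: +8 =314
r50=110010 pc3: +8 =322
r51=110011 pc4: +16 =338
r52=110100 pc3: +8 =346
r53=110101 pc4: +16 =362
r54=110110 pc4: +16 =378
r55=110111 pc5: +32 =410
r56=111000 pc3: +8 =418
r57=111001 pc4: +16 =434
r58=111010 pc4: +16 =450
r59=111011 pc5: +32 =482
r60=111100 pc4: +16 =498
r61=111101 pc5: +32 =530
r62=111110 pc5: +32 =562
r63=111111 pc6: +64 =626
r64=1000000 pc1: +2 =628
r65=1000001 pc2: +4 =632
r66=1000010 pc2: +4 =636
r67=1000011 pc3: +8 =644
r68=1000100 pc2: +4 =648
r69=1000101 pc3: +8 =656
r70=1000110 pc3: +8 =664
r71=1000111 pc4: +16 =680
r72=1001000 pc2: +4 =684
r73=1001001 pc3: +8 =692
r74=1001010 pc3: +8 =700
r75=1001011 pc4: +16 =716
r76=1001100 pc3: +8 =724
r77=1001101 pc4: +16 =740
r78=1001110 pc4: +16 =756
r79=1001111 pc5: +32 =788
r80=1010000 pc2: +4 =792
r81=1010001 pc3: +8 =800
r82=1010010 pc3: +8 =808
r83=1010011 pc4: +16 =824
r84=1010100 pc3: +8 =832
r85=1010101 pc4: +16 =848
r86=1010110 pc4: +16 =864
r87=1010111 pc5: +32 =896
r88=1011000 pc3: +8 =904
r89=1011001 pc4: +16 =920
r90=1011010 pc4: +16 =936
r91=1011011 pc5: +32 =968
r92=1011100 pc4: +16 =984
r93=1011101 pc5: +32 =1016
r94=1011110 pc5: +32 =1048
r95=1011111 pc6: +64 =1112
r96=1100000 pc2: +4 =1116
r97=1100001 pc3: +8 =1124
r98=1100010 pc3: +8 =1132
r99=1100011 pc4: +16 =1148
r100=1100100 pc3: +8 =1156
r101=1100101 pc4: +16 =1172
r102=1100110 pc4: +16 =1188
r103=1100111 pc5: +32 =1220
r104=1101000 pc3: +8 =1228
r105=1101001 pc4: +16 =1244

Answer: 1244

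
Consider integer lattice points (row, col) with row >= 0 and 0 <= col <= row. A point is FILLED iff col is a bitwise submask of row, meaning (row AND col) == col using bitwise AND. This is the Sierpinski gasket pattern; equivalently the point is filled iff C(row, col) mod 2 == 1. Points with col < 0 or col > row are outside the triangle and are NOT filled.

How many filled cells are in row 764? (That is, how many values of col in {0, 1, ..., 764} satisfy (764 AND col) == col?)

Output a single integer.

Answer: 128

Derivation:
764 in binary = 1011111100
popcount(764) = number of 1-bits in 1011111100 = 7
A col c satisfies (764 AND c) == c iff every set bit of c is also set in 764; each of the 7 set bits of 764 can independently be on or off in c.
count = 2^7 = 128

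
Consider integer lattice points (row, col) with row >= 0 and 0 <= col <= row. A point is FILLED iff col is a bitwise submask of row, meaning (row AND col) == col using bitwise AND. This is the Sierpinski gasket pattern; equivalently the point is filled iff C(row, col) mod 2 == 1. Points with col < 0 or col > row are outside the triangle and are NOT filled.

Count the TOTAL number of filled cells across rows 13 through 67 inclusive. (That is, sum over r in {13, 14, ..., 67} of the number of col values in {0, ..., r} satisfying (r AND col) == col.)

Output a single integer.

Answer: 698

Derivation:
r13=1101 pc3: +8 =8
r14=1110 pc3: +8 =16
r15=1111 pc4: +16 =32
r16=10000 pc1: +2 =34
r17=10001 pc2: +4 =38
r18=10010 pc2: +4 =42
r19=10011 pc3: +8 =50
r20=10100 pc2: +4 =54
r21=10101 pc3: +8 =62
r22=10110 pc3: +8 =70
r23=10111 pc4: +16 =86
r24=11000 pc2: +4 =90
r25=11001 pc3: +8 =98
r26=11010 pc3: +8 =106
r27=11011 pc4: +16 =122
r28=11100 pc3: +8 =130
r29=11101 pc4: +16 =146
r30=11110 pc4: +16 =162
r31=11111 pc5: +32 =194
r32=100000 pc1: +2 =196
r33=100001 pc2: +4 =200
r34=100010 pc2: +4 =204
r35=100011 pc3: +8 =212
r36=100100 pc2: +4 =216
r37=100101 pc3: +8 =224
r38=100110 pc3: +8 =232
r39=100111 pc4: +16 =248
r40=101000 pc2: +4 =252
r41=101001 pc3: +8 =260
r42=101010 pc3: +8 =268
r43=101011 pc4: +16 =284
r44=101100 pc3: +8 =292
r45=101101 pc4: +16 =308
r46=101110 pc4: +16 =324
r47=101111 pc5: +32 =356
r48=110000 pc2: +4 =360
r49=110001 pc3: +8 =368
r50=110010 pc3: +8 =376
r51=110011 pc4: +16 =392
r52=110100 pc3: +8 =400
r53=110101 pc4: +16 =416
r54=110110 pc4: +16 =432
r55=110111 pc5: +32 =464
r56=111000 pc3: +8 =472
r57=111001 pc4: +16 =488
r58=111010 pc4: +16 =504
r59=111011 pc5: +32 =536
r60=111100 pc4: +16 =552
r61=111101 pc5: +32 =584
r62=111110 pc5: +32 =616
r63=111111 pc6: +64 =680
r64=1000000 pc1: +2 =682
r65=1000001 pc2: +4 =686
r66=1000010 pc2: +4 =690
r67=1000011 pc3: +8 =698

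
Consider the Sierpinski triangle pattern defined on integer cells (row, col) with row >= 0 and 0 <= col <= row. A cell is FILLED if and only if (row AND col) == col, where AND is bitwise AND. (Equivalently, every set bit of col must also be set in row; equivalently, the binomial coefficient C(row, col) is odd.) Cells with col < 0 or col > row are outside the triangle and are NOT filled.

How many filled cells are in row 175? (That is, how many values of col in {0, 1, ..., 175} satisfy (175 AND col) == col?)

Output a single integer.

175 in binary = 10101111
popcount(175) = number of 1-bits in 10101111 = 6
A col c satisfies (175 AND c) == c iff every set bit of c is also set in 175; each of the 6 set bits of 175 can independently be on or off in c.
count = 2^6 = 64

Answer: 64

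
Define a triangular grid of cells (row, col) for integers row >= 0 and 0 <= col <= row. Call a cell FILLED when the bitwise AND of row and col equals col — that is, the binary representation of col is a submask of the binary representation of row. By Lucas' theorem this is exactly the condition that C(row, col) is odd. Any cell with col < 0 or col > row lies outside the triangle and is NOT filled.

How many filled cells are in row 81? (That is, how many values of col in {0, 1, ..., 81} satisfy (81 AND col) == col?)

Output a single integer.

81 in binary = 1010001
popcount(81) = number of 1-bits in 1010001 = 3
A col c satisfies (81 AND c) == c iff every set bit of c is also set in 81; each of the 3 set bits of 81 can independently be on or off in c.
count = 2^3 = 8

Answer: 8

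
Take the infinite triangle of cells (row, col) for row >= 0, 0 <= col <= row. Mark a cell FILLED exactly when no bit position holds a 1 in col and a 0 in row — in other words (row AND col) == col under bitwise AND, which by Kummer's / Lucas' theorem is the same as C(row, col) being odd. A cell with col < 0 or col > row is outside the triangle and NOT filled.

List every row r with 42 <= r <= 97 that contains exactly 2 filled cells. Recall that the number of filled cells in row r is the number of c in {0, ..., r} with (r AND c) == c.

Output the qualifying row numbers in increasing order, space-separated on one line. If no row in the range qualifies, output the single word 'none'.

Row r has 2^popcount(r) filled cells, so we need popcount(r) = log2(2) = 1.
Scan r = 42..97 and keep those with exactly 1 one-bits:
r=42=101010 popcount=3 -> skip
r=43=101011 popcount=4 -> skip
r=44=101100 popcount=3 -> skip
r=45=101101 popcount=4 -> skip
r=46=101110 popcount=4 -> skip
r=47=101111 popcount=5 -> skip
r=48=110000 popcount=2 -> skip
r=49=110001 popcount=3 -> skip
r=50=110010 popcount=3 -> skip
r=51=110011 popcount=4 -> skip
r=52=110100 popcount=3 -> skip
r=53=110101 popcount=4 -> skip
r=54=110110 popcount=4 -> skip
r=55=110111 popcount=5 -> skip
r=56=111000 popcount=3 -> skip
r=57=111001 popcount=4 -> skip
r=58=111010 popcount=4 -> skip
r=59=111011 popcount=5 -> skip
r=60=111100 popcount=4 -> skip
r=61=111101 popcount=5 -> skip
r=62=111110 popcount=5 -> skip
r=63=111111 popcount=6 -> skip
r=64=1000000 popcount=1 -> KEEP
r=65=1000001 popcount=2 -> skip
r=66=1000010 popcount=2 -> skip
r=67=1000011 popcount=3 -> skip
r=68=1000100 popcount=2 -> skip
r=69=1000101 popcount=3 -> skip
r=70=1000110 popcount=3 -> skip
r=71=1000111 popcount=4 -> skip
r=72=1001000 popcount=2 -> skip
r=73=1001001 popcount=3 -> skip
r=74=1001010 popcount=3 -> skip
r=75=1001011 popcount=4 -> skip
r=76=1001100 popcount=3 -> skip
r=77=1001101 popcount=4 -> skip
r=78=1001110 popcount=4 -> skip
r=79=1001111 popcount=5 -> skip
r=80=1010000 popcount=2 -> skip
r=81=1010001 popcount=3 -> skip
r=82=1010010 popcount=3 -> skip
r=83=1010011 popcount=4 -> skip
r=84=1010100 popcount=3 -> skip
r=85=1010101 popcount=4 -> skip
r=86=1010110 popcount=4 -> skip
r=87=1010111 popcount=5 -> skip
r=88=1011000 popcount=3 -> skip
r=89=1011001 popcount=4 -> skip
r=90=1011010 popcount=4 -> skip
r=91=1011011 popcount=5 -> skip
r=92=1011100 popcount=4 -> skip
r=93=1011101 popcount=5 -> skip
r=94=1011110 popcount=5 -> skip
r=95=1011111 popcount=6 -> skip
r=96=1100000 popcount=2 -> skip
r=97=1100001 popcount=3 -> skip
Kept rows: 64

Answer: 64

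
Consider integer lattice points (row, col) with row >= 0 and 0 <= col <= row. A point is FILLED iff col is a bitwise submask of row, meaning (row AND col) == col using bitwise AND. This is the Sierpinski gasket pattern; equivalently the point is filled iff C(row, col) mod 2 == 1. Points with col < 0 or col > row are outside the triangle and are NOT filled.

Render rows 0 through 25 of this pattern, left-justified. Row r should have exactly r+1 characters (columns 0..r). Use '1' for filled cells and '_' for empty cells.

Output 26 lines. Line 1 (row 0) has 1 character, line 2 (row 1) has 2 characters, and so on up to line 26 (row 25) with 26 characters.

r0=0: 1
r1=1: 11
r2=10: 1_1
r3=11: 1111
r4=100: 1___1
r5=101: 11__11
r6=110: 1_1_1_1
r7=111: 11111111
r8=1000: 1_______1
r9=1001: 11______11
r10=1010: 1_1_____1_1
r11=1011: 1111____1111
r12=1100: 1___1___1___1
r13=1101: 11__11__11__11
r14=1110: 1_1_1_1_1_1_1_1
r15=1111: 1111111111111111
r16=10000: 1_______________1
r17=10001: 11______________11
r18=10010: 1_1_____________1_1
r19=10011: 1111____________1111
r20=10100: 1___1___________1___1
r21=10101: 11__11__________11__11
r22=10110: 1_1_1_1_________1_1_1_1
r23=10111: 11111111________11111111
r24=11000: 1_______1_______1_______1
r25=11001: 11______11______11______11

Answer: 1
11
1_1
1111
1___1
11__11
1_1_1_1
11111111
1_______1
11______11
1_1_____1_1
1111____1111
1___1___1___1
11__11__11__11
1_1_1_1_1_1_1_1
1111111111111111
1_______________1
11______________11
1_1_____________1_1
1111____________1111
1___1___________1___1
11__11__________11__11
1_1_1_1_________1_1_1_1
11111111________11111111
1_______1_______1_______1
11______11______11______11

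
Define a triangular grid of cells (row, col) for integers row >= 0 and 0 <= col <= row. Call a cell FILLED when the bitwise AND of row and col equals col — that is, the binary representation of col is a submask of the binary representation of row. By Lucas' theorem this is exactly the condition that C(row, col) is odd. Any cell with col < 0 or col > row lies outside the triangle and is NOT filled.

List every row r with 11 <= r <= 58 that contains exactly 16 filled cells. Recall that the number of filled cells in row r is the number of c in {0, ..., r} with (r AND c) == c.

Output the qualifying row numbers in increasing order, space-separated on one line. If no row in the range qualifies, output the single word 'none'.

Row r has 2^popcount(r) filled cells, so we need popcount(r) = log2(16) = 4.
Scan r = 11..58 and keep those with exactly 4 one-bits:
r=11=1011 popcount=3 -> skip
r=12=1100 popcount=2 -> skip
r=13=1101 popcount=3 -> skip
r=14=1110 popcount=3 -> skip
r=15=1111 popcount=4 -> KEEP
r=16=10000 popcount=1 -> skip
r=17=10001 popcount=2 -> skip
r=18=10010 popcount=2 -> skip
r=19=10011 popcount=3 -> skip
r=20=10100 popcount=2 -> skip
r=21=10101 popcount=3 -> skip
r=22=10110 popcount=3 -> skip
r=23=10111 popcount=4 -> KEEP
r=24=11000 popcount=2 -> skip
r=25=11001 popcount=3 -> skip
r=26=11010 popcount=3 -> skip
r=27=11011 popcount=4 -> KEEP
r=28=11100 popcount=3 -> skip
r=29=11101 popcount=4 -> KEEP
r=30=11110 popcount=4 -> KEEP
r=31=11111 popcount=5 -> skip
r=32=100000 popcount=1 -> skip
r=33=100001 popcount=2 -> skip
r=34=100010 popcount=2 -> skip
r=35=100011 popcount=3 -> skip
r=36=100100 popcount=2 -> skip
r=37=100101 popcount=3 -> skip
r=38=100110 popcount=3 -> skip
r=39=100111 popcount=4 -> KEEP
r=40=101000 popcount=2 -> skip
r=41=101001 popcount=3 -> skip
r=42=101010 popcount=3 -> skip
r=43=101011 popcount=4 -> KEEP
r=44=101100 popcount=3 -> skip
r=45=101101 popcount=4 -> KEEP
r=46=101110 popcount=4 -> KEEP
r=47=101111 popcount=5 -> skip
r=48=110000 popcount=2 -> skip
r=49=110001 popcount=3 -> skip
r=50=110010 popcount=3 -> skip
r=51=110011 popcount=4 -> KEEP
r=52=110100 popcount=3 -> skip
r=53=110101 popcount=4 -> KEEP
r=54=110110 popcount=4 -> KEEP
r=55=110111 popcount=5 -> skip
r=56=111000 popcount=3 -> skip
r=57=111001 popcount=4 -> KEEP
r=58=111010 popcount=4 -> KEEP
Kept rows: 15 23 27 29 30 39 43 45 46 51 53 54 57 58

Answer: 15 23 27 29 30 39 43 45 46 51 53 54 57 58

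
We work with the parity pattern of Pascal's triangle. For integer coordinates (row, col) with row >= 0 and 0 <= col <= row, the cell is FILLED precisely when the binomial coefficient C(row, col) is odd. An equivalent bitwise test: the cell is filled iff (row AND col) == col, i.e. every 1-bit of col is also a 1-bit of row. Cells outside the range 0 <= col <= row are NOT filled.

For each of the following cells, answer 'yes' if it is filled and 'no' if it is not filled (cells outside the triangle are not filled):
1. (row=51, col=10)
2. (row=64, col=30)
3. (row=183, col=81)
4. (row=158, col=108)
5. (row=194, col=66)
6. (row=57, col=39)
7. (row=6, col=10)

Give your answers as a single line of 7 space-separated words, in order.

Answer: no no no no yes no no

Derivation:
(51,10): row=0b110011, col=0b1010, row AND col = 0b10 = 2; 2 != 10 -> empty
(64,30): row=0b1000000, col=0b11110, row AND col = 0b0 = 0; 0 != 30 -> empty
(183,81): row=0b10110111, col=0b1010001, row AND col = 0b10001 = 17; 17 != 81 -> empty
(158,108): row=0b10011110, col=0b1101100, row AND col = 0b1100 = 12; 12 != 108 -> empty
(194,66): row=0b11000010, col=0b1000010, row AND col = 0b1000010 = 66; 66 == 66 -> filled
(57,39): row=0b111001, col=0b100111, row AND col = 0b100001 = 33; 33 != 39 -> empty
(6,10): col outside [0, 6] -> not filled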